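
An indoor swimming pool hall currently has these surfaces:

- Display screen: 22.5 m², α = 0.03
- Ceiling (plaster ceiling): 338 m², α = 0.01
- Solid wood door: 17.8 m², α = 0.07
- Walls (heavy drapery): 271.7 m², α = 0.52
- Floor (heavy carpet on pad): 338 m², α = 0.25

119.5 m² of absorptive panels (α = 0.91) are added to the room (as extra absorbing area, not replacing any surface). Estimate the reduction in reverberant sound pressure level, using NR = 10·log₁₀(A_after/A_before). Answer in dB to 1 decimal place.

Total absorption A_before = 22.5·0.03 + 338·0.01 + 17.8·0.07 + 271.7·0.52 + 338·0.25
  = 0.675 + 3.380 + 1.246 + 141.284 + 84.500 = 231.085 m² sabins.
Added absorption = 119.5 × 0.91 = 108.745 sabins.
A_after = 231.085 + 108.745 = 339.830 sabins.
NR = 10·log₁₀(339.830/231.085) = 1.7 dB.

1.7 dB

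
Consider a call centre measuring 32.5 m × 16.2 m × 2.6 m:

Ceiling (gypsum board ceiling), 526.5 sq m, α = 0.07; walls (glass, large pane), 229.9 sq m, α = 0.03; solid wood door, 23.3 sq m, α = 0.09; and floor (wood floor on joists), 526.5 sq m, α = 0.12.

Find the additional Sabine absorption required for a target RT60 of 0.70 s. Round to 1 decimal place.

Total absorption A₁ = 526.5·0.07 + 229.9·0.03 + 23.3·0.09 + 526.5·0.12
  = 36.855 + 6.897 + 2.097 + 63.180 = 109.029 sq m sabins.
For T = 0.70 s, need A₂ = 0.161·V/T = 0.161·1368.9/0.70 = 314.847 sabins.
Shortfall: 314.847 − 109.029 = 205.8 sabins.

205.8 sabins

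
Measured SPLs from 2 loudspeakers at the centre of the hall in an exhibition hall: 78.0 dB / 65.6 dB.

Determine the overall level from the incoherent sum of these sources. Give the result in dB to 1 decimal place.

Converting to relative power and adding: 10^(78.0/10) + 10^(65.6/10) = 6.673e+07.
Back to dB: 10·log₁₀ Σ = 78.2 dB.

78.2 dB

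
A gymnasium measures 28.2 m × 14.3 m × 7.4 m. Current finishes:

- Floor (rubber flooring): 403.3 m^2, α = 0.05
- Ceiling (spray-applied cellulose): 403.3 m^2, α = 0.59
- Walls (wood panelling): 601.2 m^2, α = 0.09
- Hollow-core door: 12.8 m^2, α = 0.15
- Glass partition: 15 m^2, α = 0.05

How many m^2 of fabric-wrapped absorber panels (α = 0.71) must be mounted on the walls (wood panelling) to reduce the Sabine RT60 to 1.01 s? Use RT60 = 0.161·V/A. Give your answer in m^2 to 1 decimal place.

Total absorption A₁ = 403.3·0.05 + 403.3·0.59 + 601.2·0.09 + 12.8·0.15 + 15·0.05
  = 20.165 + 237.947 + 54.108 + 1.920 + 0.750 = 314.890 m^2 sabins.
V = 2984.124 m³. Target absorption A₂ = 0.161 × 2984.124 / 1.01 = 475.687 sabins.
Absorption to add: 475.687 − 314.890 = 160.797 sabins.
Each m^2 of panel replacing the walls (wood panelling) adds (0.71 − 0.09) = 0.62 sabins.
Area = ΔA/Δα = 160.797/0.62 = 259.4 m^2.

259.4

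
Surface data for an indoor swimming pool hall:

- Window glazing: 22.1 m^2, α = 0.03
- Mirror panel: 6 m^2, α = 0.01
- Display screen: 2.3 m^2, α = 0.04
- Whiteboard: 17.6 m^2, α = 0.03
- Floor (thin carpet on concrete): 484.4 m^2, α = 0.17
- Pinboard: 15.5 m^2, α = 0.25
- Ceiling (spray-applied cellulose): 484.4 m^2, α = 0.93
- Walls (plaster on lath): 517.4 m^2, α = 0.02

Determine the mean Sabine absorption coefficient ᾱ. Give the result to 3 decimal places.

S = Σ Sᵢ = 22.1 + 6 + 2.3 + 17.6 + 484.4 + 15.5 + 484.4 + 517.4 = 1549.7 m^2.
A = 22.1·0.03 + 6·0.01 + 2.3·0.04 + 17.6·0.03 + 484.4·0.17 + 15.5·0.25 + 484.4·0.93 + 517.4·0.02 = 548.406 sabins.
ᾱ = 548.406 / 1549.7 = 0.354.

0.354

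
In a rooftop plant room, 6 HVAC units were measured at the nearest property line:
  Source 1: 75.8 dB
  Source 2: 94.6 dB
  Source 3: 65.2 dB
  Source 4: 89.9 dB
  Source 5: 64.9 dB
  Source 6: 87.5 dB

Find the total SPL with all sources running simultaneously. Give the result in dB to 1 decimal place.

Converting to relative power and adding: 10^(75.8/10) + 10^(94.6/10) + 10^(65.2/10) + 10^(89.9/10) + 10^(64.9/10) + 10^(87.5/10) = 4.468e+09.
Back to dB: 10·log₁₀ Σ = 96.5 dB.

96.5 dB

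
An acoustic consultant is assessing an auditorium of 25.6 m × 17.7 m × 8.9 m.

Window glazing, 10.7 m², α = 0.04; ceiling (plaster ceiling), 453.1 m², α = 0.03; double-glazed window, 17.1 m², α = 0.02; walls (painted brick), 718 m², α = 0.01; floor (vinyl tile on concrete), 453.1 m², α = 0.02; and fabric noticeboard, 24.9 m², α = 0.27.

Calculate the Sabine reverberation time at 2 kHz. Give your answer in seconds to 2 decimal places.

Summing Sᵢαᵢ: 0.428 + 13.593 + 0.342 + 7.180 + 9.062 + 6.723 → A = 37.328 sabins.
V = 25.6·17.7·8.9 = 4032.768 m³.
Sabine: RT60 = 0.161 × 4032.768 / 37.328 = 17.39 s.

17.39 s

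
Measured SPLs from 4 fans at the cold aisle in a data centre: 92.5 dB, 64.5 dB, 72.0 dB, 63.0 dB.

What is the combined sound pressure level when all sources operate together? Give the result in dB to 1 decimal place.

92.6 dB

Sum in the linear (power) domain: Σ 10^(Lᵢ/10) = 10^(92.5/10) + 10^(64.5/10) + 10^(72.0/10) + 10^(63.0/10) = 1.799e+09.
Back to dB: 10·log₁₀ Σ = 92.6 dB.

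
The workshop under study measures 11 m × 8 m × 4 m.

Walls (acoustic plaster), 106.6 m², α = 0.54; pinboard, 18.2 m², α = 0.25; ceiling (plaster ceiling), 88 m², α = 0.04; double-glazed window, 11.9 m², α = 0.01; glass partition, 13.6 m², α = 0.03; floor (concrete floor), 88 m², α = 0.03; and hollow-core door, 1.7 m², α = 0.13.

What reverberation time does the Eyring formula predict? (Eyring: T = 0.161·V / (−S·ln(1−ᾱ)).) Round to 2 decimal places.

S = Σ Sᵢ = 328.0 m².
Absorption A = 106.6×0.54 + 18.2×0.25 + 88×0.04 + 11.9×0.01 + 13.6×0.03 + 88×0.03 + 1.7×0.13 = 69.022 sabins.
Mean coefficient ᾱ = A/S = 0.2104.
−S·ln(1−ᾱ) = −328.0 × ln(1 − 0.2104) = 77.483.
V = 11 × 8 × 4 = 352 m³.
T = 0.161·V/[−S·ln(1−ᾱ)] = 0.161·352/77.483 = 0.73 s.

0.73 s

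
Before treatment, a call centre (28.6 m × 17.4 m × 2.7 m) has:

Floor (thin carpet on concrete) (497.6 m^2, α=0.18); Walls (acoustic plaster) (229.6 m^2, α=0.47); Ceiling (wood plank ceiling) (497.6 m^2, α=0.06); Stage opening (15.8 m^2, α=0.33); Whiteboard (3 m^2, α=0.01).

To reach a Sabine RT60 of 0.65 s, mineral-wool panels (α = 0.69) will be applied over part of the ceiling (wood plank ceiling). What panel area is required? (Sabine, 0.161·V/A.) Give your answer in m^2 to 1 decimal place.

A₁ = Σ Sᵢαᵢ = 497.6×0.18 + 229.6×0.47 + 497.6×0.06 + 15.8×0.33 + 3×0.01 = 232.580 sabins.
Required A₂ = 0.161·1343.628/0.65 = 332.806 sabins.
ΔA needed = 332.806 − 232.580 = 100.226 sabins.
Net gain per m^2: Δα = 0.69 − 0.06 = 0.63.
Area = ΔA/Δα = 100.226/0.63 = 159.1 m^2.

159.1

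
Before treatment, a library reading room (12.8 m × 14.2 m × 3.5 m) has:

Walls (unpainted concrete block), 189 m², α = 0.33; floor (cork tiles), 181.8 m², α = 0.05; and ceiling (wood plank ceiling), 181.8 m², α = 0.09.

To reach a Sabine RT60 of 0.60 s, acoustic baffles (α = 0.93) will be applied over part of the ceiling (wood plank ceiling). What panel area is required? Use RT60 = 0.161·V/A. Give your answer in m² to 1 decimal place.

98.7

Equivalent absorption area: A₁ = 189×0.33 + 181.8×0.05 + 181.8×0.09 = 87.822 m².
V = 636.16 m³. Target absorption A₂ = 0.161 × 636.16 / 0.60 = 170.703 sabins.
Absorption to add: 170.703 − 87.822 = 82.881 sabins.
Net gain per m²: Δα = 0.93 − 0.09 = 0.84.
Area = ΔA/Δα = 82.881/0.84 = 98.7 m².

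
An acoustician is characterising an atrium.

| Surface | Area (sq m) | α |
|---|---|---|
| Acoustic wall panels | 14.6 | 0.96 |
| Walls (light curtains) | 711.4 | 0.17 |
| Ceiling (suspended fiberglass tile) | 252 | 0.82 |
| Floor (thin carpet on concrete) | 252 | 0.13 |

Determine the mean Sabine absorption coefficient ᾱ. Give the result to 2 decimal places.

0.30

Total surface area S = 1230.0 sq m.
Σ(Sᵢαᵢ) = 14.6*0.96 + 711.4*0.17 + 252*0.82 + 252*0.13 = 374.354.
ᾱ = 374.354 / 1230.0 = 0.30.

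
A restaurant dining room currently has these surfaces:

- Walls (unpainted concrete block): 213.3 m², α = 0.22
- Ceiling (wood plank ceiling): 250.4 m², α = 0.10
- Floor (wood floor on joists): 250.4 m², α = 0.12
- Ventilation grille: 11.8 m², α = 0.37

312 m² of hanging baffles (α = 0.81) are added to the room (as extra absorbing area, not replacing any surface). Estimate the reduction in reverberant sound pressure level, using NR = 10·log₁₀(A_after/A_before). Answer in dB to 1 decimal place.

5.3 dB

A_before = Σ Sᵢαᵢ = 213.3*0.22 + 250.4*0.10 + 250.4*0.12 + 11.8*0.37 = 106.380 sabins.
Added absorption = 312 × 0.81 = 252.720 sabins.
New total A_after = 359.100 sabins.
NR = 10·log₁₀(359.100/106.380) = 5.3 dB.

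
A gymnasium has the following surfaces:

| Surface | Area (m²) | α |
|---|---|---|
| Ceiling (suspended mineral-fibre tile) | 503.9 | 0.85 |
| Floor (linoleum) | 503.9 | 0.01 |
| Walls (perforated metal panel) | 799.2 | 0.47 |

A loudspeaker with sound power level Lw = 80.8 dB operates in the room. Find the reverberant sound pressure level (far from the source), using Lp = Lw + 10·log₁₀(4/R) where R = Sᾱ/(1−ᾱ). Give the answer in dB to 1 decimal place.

Σ(Sᵢαᵢ) = 503.9·0.85 + 503.9·0.01 + 799.2·0.47 = 808.978; total area S = 1807.0 m².
ᾱ = 0.4477, so room constant R = A/(1−ᾱ) = 1464.744 m².
Lp = Lw + 10 log₁₀(4/R) = 80.8 -25.64 = 55.2 dB.

55.2 dB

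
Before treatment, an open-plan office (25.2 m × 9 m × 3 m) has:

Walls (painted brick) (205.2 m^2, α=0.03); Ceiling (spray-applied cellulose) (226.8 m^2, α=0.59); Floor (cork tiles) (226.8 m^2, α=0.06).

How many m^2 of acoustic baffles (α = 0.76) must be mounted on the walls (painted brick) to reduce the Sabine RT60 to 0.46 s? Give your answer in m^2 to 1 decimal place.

Total absorption A₁ = 205.2·0.03 + 226.8·0.59 + 226.8·0.06
  = 6.156 + 133.812 + 13.608 = 153.576 m^2 sabins.
V = 680.4 m³. Target absorption A₂ = 0.161 × 680.4 / 0.46 = 238.140 sabins.
Absorption to add: 238.140 − 153.576 = 84.564 sabins.
Net gain per m^2: Δα = 0.76 − 0.03 = 0.73.
Panel area = 84.564 / 0.73 = 115.8 m^2.

115.8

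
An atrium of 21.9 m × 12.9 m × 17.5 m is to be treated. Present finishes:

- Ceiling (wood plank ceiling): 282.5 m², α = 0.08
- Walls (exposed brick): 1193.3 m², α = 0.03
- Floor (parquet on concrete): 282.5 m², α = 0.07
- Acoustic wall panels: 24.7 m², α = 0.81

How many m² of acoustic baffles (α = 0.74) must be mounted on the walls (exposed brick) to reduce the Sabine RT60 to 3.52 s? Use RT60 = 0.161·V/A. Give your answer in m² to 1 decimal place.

Summing Sᵢαᵢ: 22.600 + 35.799 + 19.775 + 20.007 → A₁ = 98.181 sabins.
Required A₂ = 0.161·4943.925/3.52 = 226.128 sabins.
ΔA needed = 226.128 − 98.181 = 127.947 sabins.
Net gain per m²: Δα = 0.74 − 0.03 = 0.71.
Area = ΔA/Δα = 127.947/0.71 = 180.2 m².

180.2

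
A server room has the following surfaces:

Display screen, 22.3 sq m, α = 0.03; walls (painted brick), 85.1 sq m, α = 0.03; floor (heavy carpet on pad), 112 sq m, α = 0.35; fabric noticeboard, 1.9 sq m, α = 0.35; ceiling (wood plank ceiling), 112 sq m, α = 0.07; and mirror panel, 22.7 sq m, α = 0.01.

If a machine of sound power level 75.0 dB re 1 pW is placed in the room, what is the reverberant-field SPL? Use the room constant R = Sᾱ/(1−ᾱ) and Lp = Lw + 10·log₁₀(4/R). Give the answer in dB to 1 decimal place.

A = 51.154 sabins; S = 356.0 sq m.
ᾱ = 51.154/356.0 = 0.1437; R = Sᾱ/(1−ᾱ) = 51.154/(1−0.1437) = 59.738 sq m.
Lp = Lw + 10 log₁₀(4/R) = 75.0 -11.74 = 63.3 dB.

63.3 dB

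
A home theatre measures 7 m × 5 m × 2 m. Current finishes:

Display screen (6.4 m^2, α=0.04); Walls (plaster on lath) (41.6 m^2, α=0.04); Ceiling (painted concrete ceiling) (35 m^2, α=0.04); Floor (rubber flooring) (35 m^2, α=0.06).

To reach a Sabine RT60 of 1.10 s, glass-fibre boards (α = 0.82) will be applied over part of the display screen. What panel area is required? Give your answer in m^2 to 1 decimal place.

6.2

A₁ = Σ Sᵢαᵢ = 6.4×0.04 + 41.6×0.04 + 35×0.04 + 35×0.06 = 5.420 sabins.
Required A₂ = 0.161·70/1.10 = 10.245 sabins.
ΔA needed = 10.245 − 5.420 = 4.825 sabins.
Net gain per m^2: Δα = 0.82 − 0.04 = 0.78.
Area = ΔA/Δα = 4.825/0.78 = 6.2 m^2.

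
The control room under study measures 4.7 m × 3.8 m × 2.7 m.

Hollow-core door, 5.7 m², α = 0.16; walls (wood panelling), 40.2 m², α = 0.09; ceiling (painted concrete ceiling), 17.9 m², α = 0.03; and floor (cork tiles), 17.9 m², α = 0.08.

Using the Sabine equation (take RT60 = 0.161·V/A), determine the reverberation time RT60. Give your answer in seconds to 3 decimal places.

A = Σ Sᵢαᵢ = 5.7×0.16 + 40.2×0.09 + 17.9×0.03 + 17.9×0.08 = 6.499 sabins.
Room volume: 48.222 m³.
Sabine: RT60 = 0.161 × 48.222 / 6.499 = 1.195 s.

1.195 s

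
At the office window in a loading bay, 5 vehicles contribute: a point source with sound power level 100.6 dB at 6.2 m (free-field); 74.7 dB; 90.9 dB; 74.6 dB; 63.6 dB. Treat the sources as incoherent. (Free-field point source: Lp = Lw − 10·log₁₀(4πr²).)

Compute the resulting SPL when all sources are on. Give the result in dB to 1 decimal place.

91.2 dB

Source at 6.2 m: Lp = 100.6 − 10·log₁₀(4π·6.2²) = 100.6 − 10·log₁₀(483.051) = 73.8 dB.
Σ 10^(Lᵢ/10) = 1.315e+09.
L_total = 10·log₁₀(1.315e+09) = 91.2 dB.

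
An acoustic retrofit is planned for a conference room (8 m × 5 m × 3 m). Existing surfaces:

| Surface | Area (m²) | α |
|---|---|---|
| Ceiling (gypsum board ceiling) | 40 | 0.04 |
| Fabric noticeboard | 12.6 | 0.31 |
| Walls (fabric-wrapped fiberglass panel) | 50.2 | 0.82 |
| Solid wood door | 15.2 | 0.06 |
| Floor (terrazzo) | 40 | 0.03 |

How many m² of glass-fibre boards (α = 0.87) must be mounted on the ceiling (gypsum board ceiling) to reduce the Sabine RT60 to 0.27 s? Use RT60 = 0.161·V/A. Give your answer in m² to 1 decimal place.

Summing Sᵢαᵢ: 1.600 + 3.906 + 41.164 + 0.912 + 1.200 → A₁ = 48.782 sabins.
V = 120 m³. Target absorption A₂ = 0.161 × 120 / 0.27 = 71.556 sabins.
Absorption to add: 71.556 − 48.782 = 22.774 sabins.
Net gain per m²: Δα = 0.87 − 0.04 = 0.83.
Area = ΔA/Δα = 22.774/0.83 = 27.4 m².

27.4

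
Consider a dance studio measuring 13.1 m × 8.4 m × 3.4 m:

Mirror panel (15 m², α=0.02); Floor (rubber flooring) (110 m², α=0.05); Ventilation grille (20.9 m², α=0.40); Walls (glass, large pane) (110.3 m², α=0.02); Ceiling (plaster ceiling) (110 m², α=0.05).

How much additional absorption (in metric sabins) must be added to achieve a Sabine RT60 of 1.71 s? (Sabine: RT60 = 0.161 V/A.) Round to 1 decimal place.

Equivalent absorption area: A₁ = 15×0.02 + 110×0.05 + 20.9×0.40 + 110.3×0.02 + 110×0.05 = 21.866 m².
For T = 1.71 s, need A₂ = 0.161·V/T = 0.161·374.136/1.71 = 35.226 sabins.
ΔA = A₂ − A₁ = 35.226 − 21.866 = 13.4 sabins.

13.4 sabins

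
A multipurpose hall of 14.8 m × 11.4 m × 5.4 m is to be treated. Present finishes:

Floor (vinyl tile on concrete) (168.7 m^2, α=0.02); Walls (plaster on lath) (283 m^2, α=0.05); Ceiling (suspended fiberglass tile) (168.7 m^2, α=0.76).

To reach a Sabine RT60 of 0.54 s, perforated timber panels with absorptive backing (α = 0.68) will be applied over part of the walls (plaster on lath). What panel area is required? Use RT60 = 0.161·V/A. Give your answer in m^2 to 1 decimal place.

199.8

A₁ = Σ Sᵢαᵢ = 168.7×0.02 + 283×0.05 + 168.7×0.76 = 145.736 sabins.
V = 911.088 m³. Target absorption A₂ = 0.161 × 911.088 / 0.54 = 271.639 sabins.
Absorption to add: 271.639 − 145.736 = 125.903 sabins.
Each m^2 of panel replacing the walls (plaster on lath) adds (0.68 − 0.05) = 0.63 sabins.
Panel area = 125.903 / 0.63 = 199.8 m^2.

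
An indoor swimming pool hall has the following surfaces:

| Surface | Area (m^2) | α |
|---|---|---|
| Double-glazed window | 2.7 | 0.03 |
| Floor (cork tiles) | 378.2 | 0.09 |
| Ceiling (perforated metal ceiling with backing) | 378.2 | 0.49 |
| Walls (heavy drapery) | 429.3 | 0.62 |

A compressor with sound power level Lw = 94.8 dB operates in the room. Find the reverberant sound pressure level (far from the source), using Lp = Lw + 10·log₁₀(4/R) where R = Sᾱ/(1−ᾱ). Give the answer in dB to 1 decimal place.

A = 485.603 sabins; S = 1188.4 m^2.
ᾱ = 485.603/1188.4 = 0.4086; R = Sᾱ/(1−ᾱ) = 485.603/(1−0.4086) = 821.108 m^2.
Lp = 94.8 + 10·log₁₀(4/821.108) = 94.8 + (-23.12) = 71.7 dB.

71.7 dB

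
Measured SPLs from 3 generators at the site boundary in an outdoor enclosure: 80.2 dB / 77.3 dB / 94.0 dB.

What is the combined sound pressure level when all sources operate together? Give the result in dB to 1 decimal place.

Sum in the linear (power) domain: Σ 10^(Lᵢ/10) = 10^(80.2/10) + 10^(77.3/10) + 10^(94.0/10) = 2.67e+09.
Combined level = 10 log₁₀(2.67e+09) = 94.3 dB.

94.3 dB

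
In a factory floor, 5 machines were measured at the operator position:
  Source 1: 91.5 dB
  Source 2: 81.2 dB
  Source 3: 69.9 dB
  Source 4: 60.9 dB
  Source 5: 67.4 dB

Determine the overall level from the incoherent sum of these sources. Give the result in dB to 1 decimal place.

91.9 dB

Σ 10^(Lᵢ/10) = 1.561e+09.
L_total = 10·log₁₀(1.561e+09) = 91.9 dB.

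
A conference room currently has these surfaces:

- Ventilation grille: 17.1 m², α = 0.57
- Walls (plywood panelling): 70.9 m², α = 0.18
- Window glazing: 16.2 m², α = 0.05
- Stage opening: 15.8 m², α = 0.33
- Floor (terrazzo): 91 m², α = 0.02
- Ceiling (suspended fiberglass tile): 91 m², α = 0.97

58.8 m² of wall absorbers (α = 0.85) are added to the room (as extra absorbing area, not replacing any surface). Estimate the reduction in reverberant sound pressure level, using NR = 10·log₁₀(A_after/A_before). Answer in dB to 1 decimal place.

1.5 dB

Total absorption A_before = 17.1*0.57 + 70.9*0.18 + 16.2*0.05 + 15.8*0.33 + 91*0.02 + 91*0.97
  = 9.747 + 12.762 + 0.810 + 5.214 + 1.820 + 88.270 = 118.623 m² sabins.
Treatment contributes 58.8·0.85 = 49.980 sabins.
A_after = 118.623 + 49.980 = 168.603 sabins.
NR = 10·log₁₀(168.603/118.623) = 1.5 dB.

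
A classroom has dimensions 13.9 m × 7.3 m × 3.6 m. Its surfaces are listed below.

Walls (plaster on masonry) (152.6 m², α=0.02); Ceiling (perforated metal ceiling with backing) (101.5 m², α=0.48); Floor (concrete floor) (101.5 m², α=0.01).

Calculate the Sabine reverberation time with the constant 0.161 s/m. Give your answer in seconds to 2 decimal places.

Summing Sᵢαᵢ: 3.052 + 48.720 + 1.015 → A = 52.787 sabins.
Volume V = 13.9 × 7.3 × 3.6 = 365.292 m³.
Sabine: RT60 = 0.161 × 365.292 / 52.787 = 1.11 s.

1.11 s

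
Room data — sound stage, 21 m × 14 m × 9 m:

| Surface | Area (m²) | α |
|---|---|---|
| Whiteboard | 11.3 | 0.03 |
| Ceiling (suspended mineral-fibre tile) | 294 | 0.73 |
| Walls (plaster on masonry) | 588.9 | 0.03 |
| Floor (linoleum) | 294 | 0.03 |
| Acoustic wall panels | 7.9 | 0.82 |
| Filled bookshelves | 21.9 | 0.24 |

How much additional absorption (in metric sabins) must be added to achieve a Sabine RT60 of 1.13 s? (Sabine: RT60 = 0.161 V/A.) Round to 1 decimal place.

Total absorption A₁ = 11.3*0.03 + 294*0.73 + 588.9*0.03 + 294*0.03 + 7.9*0.82 + 21.9*0.24
  = 0.339 + 214.620 + 17.667 + 8.820 + 6.478 + 5.256 = 253.180 m² sabins.
Target A₂ = 0.161·2646/1.13 = 376.996 sabins (V = 2646 m³).
ΔA = A₂ − A₁ = 376.996 − 253.180 = 123.8 sabins.

123.8 sabins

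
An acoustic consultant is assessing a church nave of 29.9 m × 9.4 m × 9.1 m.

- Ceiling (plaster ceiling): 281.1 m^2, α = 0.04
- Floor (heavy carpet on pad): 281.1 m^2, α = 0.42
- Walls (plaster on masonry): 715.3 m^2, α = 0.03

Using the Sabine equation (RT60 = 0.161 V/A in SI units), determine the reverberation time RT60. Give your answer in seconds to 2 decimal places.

2.73 sec

Equivalent absorption area: A = 281.1×0.04 + 281.1×0.42 + 715.3×0.03 = 150.765 m^2.
V = 29.9·9.4·9.1 = 2557.646 m³.
Sabine: RT60 = 0.161 × 2557.646 / 150.765 = 2.73 s.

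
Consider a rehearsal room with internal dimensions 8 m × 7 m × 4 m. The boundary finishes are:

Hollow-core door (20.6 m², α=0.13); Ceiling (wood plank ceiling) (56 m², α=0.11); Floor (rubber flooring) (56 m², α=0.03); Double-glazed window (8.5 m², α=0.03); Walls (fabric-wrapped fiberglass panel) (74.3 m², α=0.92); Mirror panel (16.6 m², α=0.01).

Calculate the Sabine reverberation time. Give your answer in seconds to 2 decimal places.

0.45 s

Equivalent absorption area: A = 20.6*0.13 + 56*0.11 + 56*0.03 + 8.5*0.03 + 74.3*0.92 + 16.6*0.01 = 79.295 m².
Volume V = 8 × 7 × 4 = 224 m³.
T = 0.161 V/A = 0.161·224/79.295 = 0.45 s.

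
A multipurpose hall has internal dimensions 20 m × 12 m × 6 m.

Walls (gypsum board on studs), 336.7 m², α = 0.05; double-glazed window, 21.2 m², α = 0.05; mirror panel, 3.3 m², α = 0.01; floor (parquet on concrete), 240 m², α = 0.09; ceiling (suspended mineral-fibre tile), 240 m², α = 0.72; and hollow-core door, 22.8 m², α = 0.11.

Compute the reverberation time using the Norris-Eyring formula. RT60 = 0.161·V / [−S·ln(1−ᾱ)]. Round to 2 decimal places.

0.94 s

S = Σ Sᵢ = 864.0 m².
Σ(Sᵢαᵢ) = 336.7×0.05 + 21.2×0.05 + 3.3×0.01 + 240×0.09 + 240×0.72 + 22.8×0.11 = 214.836.
Mean coefficient ᾱ = A/S = 0.2487.
−S·ln(1−ᾱ) = −864.0 × ln(1 − 0.2487) = 247.061.
V = 20 × 12 × 6 = 1440 m³.
T = 0.161·V/[−S·ln(1−ᾱ)] = 0.161·1440/247.061 = 0.94 s.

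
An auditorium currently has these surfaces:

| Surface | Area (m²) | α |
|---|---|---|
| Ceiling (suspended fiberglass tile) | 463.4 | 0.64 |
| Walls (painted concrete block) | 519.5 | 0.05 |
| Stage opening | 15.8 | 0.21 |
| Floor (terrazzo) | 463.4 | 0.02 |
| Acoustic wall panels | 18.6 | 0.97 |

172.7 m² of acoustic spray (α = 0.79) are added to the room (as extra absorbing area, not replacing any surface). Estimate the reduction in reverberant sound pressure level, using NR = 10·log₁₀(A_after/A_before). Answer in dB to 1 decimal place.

A_before = Σ Sᵢαᵢ = 463.4·0.64 + 519.5·0.05 + 15.8·0.21 + 463.4·0.02 + 18.6·0.97 = 353.179 sabins.
Treatment contributes 172.7·0.79 = 136.433 sabins.
A_after = 353.179 + 136.433 = 489.612 sabins.
Reduction = 10 log₁₀(A_after/A_before) = 10 log₁₀(1.3863) = 1.4 dB.

1.4 dB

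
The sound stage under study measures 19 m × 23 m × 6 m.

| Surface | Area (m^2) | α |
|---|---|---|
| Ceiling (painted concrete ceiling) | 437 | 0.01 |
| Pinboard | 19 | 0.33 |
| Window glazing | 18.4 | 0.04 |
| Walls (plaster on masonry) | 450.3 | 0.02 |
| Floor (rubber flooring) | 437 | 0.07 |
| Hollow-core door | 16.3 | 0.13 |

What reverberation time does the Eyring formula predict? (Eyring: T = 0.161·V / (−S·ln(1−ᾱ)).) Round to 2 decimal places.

S = Σ Sᵢ = 1378.0 m^2.
Absorption A = 437·0.01 + 19·0.33 + 18.4·0.04 + 450.3·0.02 + 437·0.07 + 16.3·0.13 = 53.091 sabins.
ᾱ = 53.091 / 1378.0 = 0.0385.
Eyring denominator: −S ln(1−ᾱ) = 54.101.
V = 19 × 23 × 6 = 2622 m³.
RT60 = 0.161 × 2622 / 54.101 = 7.80 s.

7.80 sec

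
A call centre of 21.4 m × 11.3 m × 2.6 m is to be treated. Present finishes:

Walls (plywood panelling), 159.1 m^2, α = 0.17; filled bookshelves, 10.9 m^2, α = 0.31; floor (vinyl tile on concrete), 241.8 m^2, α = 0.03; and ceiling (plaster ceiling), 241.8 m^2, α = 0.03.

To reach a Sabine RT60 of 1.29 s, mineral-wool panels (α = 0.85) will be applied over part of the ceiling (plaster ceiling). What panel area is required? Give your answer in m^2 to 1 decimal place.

A₁ = Σ Sᵢαᵢ = 159.1×0.17 + 10.9×0.31 + 241.8×0.03 + 241.8×0.03 = 44.934 sabins.
V = 628.732 m³. Target absorption A₂ = 0.161 × 628.732 / 1.29 = 78.470 sabins.
Absorption to add: 78.470 − 44.934 = 33.536 sabins.
Each m^2 of panel replacing the ceiling (plaster ceiling) adds (0.85 − 0.03) = 0.82 sabins.
Area = ΔA/Δα = 33.536/0.82 = 40.9 m^2.

40.9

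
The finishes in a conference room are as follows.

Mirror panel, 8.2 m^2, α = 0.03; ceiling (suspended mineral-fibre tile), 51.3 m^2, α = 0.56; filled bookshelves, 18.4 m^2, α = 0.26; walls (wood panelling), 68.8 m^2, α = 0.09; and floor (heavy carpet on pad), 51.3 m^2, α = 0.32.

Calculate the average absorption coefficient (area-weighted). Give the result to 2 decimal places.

S = Σ Sᵢ = 8.2 + 51.3 + 18.4 + 68.8 + 51.3 = 198.0 m^2.
A = 8.2·0.03 + 51.3·0.56 + 18.4·0.26 + 68.8·0.09 + 51.3·0.32 = 56.366 sabins.
ᾱ = A/S = 0.28.

0.28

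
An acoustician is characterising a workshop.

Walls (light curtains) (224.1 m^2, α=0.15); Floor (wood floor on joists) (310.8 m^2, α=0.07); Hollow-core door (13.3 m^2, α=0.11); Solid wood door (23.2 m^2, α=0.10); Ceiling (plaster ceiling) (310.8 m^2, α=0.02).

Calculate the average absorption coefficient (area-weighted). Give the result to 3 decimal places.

S = Σ Sᵢ = 224.1 + 310.8 + 13.3 + 23.2 + 310.8 = 882.2 m^2.
Weighted sum Σ Sα = 65.370.
ᾱ = A/S = 0.074.

0.074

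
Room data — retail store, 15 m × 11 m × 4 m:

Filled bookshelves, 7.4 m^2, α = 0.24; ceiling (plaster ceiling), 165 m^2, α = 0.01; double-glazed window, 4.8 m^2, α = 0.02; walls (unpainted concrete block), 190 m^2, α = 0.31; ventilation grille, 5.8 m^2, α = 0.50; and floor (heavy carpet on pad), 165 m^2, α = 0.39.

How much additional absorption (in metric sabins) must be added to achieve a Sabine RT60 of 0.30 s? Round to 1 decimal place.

224.5 sabins

Equivalent absorption area: A₁ = 7.4*0.24 + 165*0.01 + 4.8*0.02 + 190*0.31 + 5.8*0.50 + 165*0.39 = 129.672 m^2.
Target A₂ = 0.161·660/0.30 = 354.200 sabins (V = 660 m³).
Additional absorption ΔA = 354.200 − 129.672 = 224.5 sabins.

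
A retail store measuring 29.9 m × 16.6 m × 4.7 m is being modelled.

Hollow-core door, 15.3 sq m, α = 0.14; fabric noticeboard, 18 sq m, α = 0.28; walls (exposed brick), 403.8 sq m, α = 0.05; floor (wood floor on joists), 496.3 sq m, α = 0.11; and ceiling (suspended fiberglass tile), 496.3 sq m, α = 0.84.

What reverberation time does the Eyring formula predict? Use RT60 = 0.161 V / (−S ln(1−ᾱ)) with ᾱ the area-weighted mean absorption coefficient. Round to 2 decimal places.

0.61 sec

S = Σ Sᵢ = 1429.7 sq m.
Σ(Sᵢαᵢ) = 15.3×0.14 + 18×0.28 + 403.8×0.05 + 496.3×0.11 + 496.3×0.84 = 498.857.
ᾱ = 498.857 / 1429.7 = 0.3489.
Eyring denominator: −S ln(1−ᾱ) = 613.473.
V = 29.9 × 16.6 × 4.7 = 2332.798 m³.
T = 0.161·V/[−S·ln(1−ᾱ)] = 0.161·2332.798/613.473 = 0.61 s.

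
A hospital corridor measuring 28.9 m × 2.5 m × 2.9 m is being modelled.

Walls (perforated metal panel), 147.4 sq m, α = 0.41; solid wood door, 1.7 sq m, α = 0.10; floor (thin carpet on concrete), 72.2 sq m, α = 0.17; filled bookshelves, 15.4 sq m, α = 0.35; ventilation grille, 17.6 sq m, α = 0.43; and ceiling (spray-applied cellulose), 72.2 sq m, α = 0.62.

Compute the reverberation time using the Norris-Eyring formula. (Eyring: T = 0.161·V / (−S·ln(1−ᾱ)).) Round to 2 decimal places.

Total surface area S = 147.4 + 1.7 + 72.2 + 15.4 + 17.6 + 72.2 = 326.5 sq m.
Absorption A = 147.4×0.41 + 1.7×0.10 + 72.2×0.17 + 15.4×0.35 + 17.6×0.43 + 72.2×0.62 = 130.600 sabins.
ᾱ = 130.600 / 326.5 = 0.4000.
−S·ln(1−ᾱ) = −326.5 × ln(1 − 0.4000) = 166.785.
V = 28.9 × 2.5 × 2.9 = 209.525 m³.
T = 0.161·V/[−S·ln(1−ᾱ)] = 0.161·209.525/166.785 = 0.20 s.

0.20 sec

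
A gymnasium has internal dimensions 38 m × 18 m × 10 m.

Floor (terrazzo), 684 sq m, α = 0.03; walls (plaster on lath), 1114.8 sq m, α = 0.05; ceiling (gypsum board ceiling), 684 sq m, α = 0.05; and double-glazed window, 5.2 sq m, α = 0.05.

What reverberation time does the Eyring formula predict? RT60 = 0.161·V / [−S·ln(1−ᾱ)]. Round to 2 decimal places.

9.72 seconds

S = Σ Sᵢ = 2488.0 sq m.
Absorption A = 684·0.03 + 1114.8·0.05 + 684·0.05 + 5.2·0.05 = 110.720 sabins.
ᾱ = 110.720 / 2488.0 = 0.0445.
−S·ln(1−ᾱ) = −2488.0 × ln(1 − 0.0445) = 113.255.
V = 38 × 18 × 10 = 6840 m³.
RT60 = 0.161 × 6840 / 113.255 = 9.72 s.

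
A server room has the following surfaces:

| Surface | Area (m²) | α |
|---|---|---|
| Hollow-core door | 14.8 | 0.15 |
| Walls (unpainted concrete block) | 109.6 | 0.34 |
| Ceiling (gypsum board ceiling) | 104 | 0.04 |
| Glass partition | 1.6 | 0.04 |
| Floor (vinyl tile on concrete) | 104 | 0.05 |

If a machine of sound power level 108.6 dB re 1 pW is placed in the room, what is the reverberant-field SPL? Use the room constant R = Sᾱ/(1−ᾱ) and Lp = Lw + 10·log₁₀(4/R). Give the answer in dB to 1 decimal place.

97.0 dB

A = 48.908 sabins; S = 334.0 m².
ᾱ = 0.1464, so room constant R = A/(1−ᾱ) = 57.296 m².
Lp = Lw + 10 log₁₀(4/R) = 108.6 -11.56 = 97.0 dB.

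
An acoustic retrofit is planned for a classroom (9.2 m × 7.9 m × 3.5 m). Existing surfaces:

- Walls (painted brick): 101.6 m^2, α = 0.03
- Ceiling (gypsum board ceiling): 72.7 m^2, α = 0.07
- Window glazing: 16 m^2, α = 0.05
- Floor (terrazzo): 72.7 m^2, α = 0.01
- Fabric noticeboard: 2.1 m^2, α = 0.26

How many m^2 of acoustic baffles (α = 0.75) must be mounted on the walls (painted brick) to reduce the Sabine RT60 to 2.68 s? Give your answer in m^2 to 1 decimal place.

Summing Sᵢαᵢ: 3.048 + 5.089 + 0.800 + 0.727 + 0.546 → A₁ = 10.210 sabins.
V = 254.38 m³. Target absorption A₂ = 0.161 × 254.38 / 2.68 = 15.282 sabins.
Absorption to add: 15.282 − 10.210 = 5.072 sabins.
Net gain per m^2: Δα = 0.75 − 0.03 = 0.72.
Area = ΔA/Δα = 5.072/0.72 = 7.0 m^2.

7.0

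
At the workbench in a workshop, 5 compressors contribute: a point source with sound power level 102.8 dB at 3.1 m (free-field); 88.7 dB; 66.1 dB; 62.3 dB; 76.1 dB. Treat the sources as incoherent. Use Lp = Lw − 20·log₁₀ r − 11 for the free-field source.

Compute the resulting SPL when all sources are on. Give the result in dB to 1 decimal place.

89.8 dB

Source at 3.1 m: Lp = 102.8 − 20·log₁₀(3.1) − 11 = 82.0 dB.
Converting to relative power and adding: 10^(82.0/10) + 10^(88.7/10) + 10^(66.1/10) + 10^(62.3/10) + 10^(76.1/10) = 9.463e+08.
Back to dB: 10·log₁₀ Σ = 89.8 dB.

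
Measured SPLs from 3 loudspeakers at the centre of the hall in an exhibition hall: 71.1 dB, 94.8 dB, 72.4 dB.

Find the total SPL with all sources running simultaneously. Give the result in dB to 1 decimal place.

94.8 dB

Σ 10^(Lᵢ/10) = 3.05e+09.
L_total = 10·log₁₀(3.05e+09) = 94.8 dB.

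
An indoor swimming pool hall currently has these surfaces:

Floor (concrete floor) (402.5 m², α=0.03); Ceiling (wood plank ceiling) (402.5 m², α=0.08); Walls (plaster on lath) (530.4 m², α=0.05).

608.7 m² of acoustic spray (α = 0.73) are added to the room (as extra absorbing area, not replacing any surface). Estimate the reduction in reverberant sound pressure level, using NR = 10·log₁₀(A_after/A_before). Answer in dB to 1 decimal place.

Equivalent absorption area: A_before = 402.5*0.03 + 402.5*0.08 + 530.4*0.05 = 70.795 m².
Treatment contributes 608.7·0.73 = 444.351 sabins.
A_after = 70.795 + 444.351 = 515.146 sabins.
NR = 10·log₁₀(515.146/70.795) = 8.6 dB.

8.6 dB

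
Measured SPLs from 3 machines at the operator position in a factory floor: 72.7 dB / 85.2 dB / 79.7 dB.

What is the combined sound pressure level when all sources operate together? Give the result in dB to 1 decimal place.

Converting to relative power and adding: 10^(72.7/10) + 10^(85.2/10) + 10^(79.7/10) = 4.431e+08.
L_total = 10·log₁₀(4.431e+08) = 86.5 dB.

86.5 dB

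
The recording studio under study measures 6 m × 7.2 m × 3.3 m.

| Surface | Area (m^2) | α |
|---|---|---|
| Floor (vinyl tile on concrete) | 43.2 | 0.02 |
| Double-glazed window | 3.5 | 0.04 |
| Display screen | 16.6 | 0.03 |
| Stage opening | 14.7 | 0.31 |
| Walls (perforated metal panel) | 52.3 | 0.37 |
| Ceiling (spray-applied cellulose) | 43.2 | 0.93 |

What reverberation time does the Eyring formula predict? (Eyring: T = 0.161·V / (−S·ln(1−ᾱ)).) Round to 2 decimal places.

S = Σ Sᵢ = 173.5 m^2.
Σ(Sᵢαᵢ) = 43.2·0.02 + 3.5·0.04 + 16.6·0.03 + 14.7·0.31 + 52.3·0.37 + 43.2·0.93 = 65.586.
Mean coefficient ᾱ = A/S = 0.3780.
Eyring denominator: −S ln(1−ᾱ) = 82.380.
V = 6 × 7.2 × 3.3 = 142.56 m³.
RT60 = 0.161 × 142.56 / 82.380 = 0.28 s.

0.28 s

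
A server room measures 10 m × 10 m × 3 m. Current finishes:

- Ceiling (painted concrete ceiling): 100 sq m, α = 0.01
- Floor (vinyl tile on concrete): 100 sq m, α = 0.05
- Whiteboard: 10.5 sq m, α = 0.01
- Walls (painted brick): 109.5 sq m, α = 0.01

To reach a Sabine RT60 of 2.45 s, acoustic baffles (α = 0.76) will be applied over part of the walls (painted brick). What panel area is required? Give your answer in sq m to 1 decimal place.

Summing Sᵢαᵢ: 1.000 + 5.000 + 0.105 + 1.095 → A₁ = 7.200 sabins.
Required A₂ = 0.161·300/2.45 = 19.714 sabins.
Absorption to add: 19.714 − 7.200 = 12.514 sabins.
Net gain per sq m: Δα = 0.76 − 0.01 = 0.75.
Panel area = 12.514 / 0.75 = 16.7 sq m.

16.7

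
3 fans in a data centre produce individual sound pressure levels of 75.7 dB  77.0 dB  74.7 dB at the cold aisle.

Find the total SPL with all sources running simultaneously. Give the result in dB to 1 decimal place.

80.7 dB

Σ 10^(Lᵢ/10) = 1.168e+08.
Combined level = 10 log₁₀(1.168e+08) = 80.7 dB.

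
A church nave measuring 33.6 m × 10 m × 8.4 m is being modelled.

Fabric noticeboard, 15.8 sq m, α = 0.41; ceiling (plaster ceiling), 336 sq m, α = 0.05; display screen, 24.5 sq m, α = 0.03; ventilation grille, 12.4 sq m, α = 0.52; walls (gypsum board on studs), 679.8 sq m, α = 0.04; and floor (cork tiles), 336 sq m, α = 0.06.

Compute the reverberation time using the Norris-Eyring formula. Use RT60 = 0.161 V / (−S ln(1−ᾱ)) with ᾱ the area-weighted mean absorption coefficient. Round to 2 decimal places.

S = Σ Sᵢ = 1404.5 sq m.
Σ(Sᵢαᵢ) = 15.8×0.41 + 336×0.05 + 24.5×0.03 + 12.4×0.52 + 679.8×0.04 + 336×0.06 = 77.813.
Mean coefficient ᾱ = A/S = 0.0554.
Eyring denominator: −S ln(1−ᾱ) = 80.048.
V = 33.6 × 10 × 8.4 = 2822.4 m³.
T = 0.161·V/[−S·ln(1−ᾱ)] = 0.161·2822.4/80.048 = 5.68 s.

5.68 s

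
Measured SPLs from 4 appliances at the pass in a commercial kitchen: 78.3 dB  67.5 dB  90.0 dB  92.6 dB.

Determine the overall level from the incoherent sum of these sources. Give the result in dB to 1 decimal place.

Converting to relative power and adding: 10^(78.3/10) + 10^(67.5/10) + 10^(90.0/10) + 10^(92.6/10) = 2.893e+09.
Back to dB: 10·log₁₀ Σ = 94.6 dB.

94.6 dB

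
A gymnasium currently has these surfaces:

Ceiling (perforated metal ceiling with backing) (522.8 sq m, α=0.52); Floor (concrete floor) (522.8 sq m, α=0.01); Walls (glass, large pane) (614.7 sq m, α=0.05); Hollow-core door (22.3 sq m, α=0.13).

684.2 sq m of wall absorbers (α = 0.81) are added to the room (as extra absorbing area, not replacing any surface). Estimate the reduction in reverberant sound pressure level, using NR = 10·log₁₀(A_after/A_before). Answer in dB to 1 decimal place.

4.4 dB

Equivalent absorption area: A_before = 522.8*0.52 + 522.8*0.01 + 614.7*0.05 + 22.3*0.13 = 310.718 sq m.
Added absorption = 684.2 × 0.81 = 554.202 sabins.
A_after = 310.718 + 554.202 = 864.920 sabins.
NR = 10·log₁₀(864.920/310.718) = 4.4 dB.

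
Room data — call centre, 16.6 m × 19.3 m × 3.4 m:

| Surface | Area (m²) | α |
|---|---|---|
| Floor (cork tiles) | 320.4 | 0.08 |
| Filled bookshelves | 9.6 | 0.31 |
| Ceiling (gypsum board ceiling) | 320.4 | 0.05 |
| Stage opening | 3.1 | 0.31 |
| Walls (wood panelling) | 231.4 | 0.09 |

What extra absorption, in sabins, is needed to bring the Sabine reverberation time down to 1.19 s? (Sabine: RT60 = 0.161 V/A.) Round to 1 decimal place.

81.0 sabins

A₁ = Σ Sᵢαᵢ = 320.4*0.08 + 9.6*0.31 + 320.4*0.05 + 3.1*0.31 + 231.4*0.09 = 66.415 sabins.
V = 1089.292 m³. Required absorption A₂ = 0.161 × 1089.292 / 1.19 = 147.375 sabins.
Additional absorption ΔA = 147.375 − 66.415 = 81.0 sabins.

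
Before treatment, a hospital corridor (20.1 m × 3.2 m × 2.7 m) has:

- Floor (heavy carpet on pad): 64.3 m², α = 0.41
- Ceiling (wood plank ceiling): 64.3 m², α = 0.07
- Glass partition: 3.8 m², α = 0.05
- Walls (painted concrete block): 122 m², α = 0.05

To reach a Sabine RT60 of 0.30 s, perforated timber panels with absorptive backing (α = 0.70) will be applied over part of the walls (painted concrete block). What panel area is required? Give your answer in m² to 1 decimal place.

A₁ = Σ Sᵢαᵢ = 64.3×0.41 + 64.3×0.07 + 3.8×0.05 + 122×0.05 = 37.154 sabins.
Required A₂ = 0.161·173.664/0.30 = 93.200 sabins.
Absorption to add: 93.200 − 37.154 = 56.046 sabins.
Net gain per m²: Δα = 0.70 − 0.05 = 0.65.
Area = ΔA/Δα = 56.046/0.65 = 86.2 m².

86.2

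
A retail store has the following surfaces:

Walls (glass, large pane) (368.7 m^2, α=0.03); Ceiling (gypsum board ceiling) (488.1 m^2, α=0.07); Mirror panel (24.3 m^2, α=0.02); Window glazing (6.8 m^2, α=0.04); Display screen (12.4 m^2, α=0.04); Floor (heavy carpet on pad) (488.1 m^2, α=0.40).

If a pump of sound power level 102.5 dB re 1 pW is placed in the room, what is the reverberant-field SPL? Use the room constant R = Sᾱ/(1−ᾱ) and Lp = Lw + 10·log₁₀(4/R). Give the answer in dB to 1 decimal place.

A = 241.722 sabins; S = 1388.4 m^2.
ᾱ = 0.1741, so room constant R = A/(1−ᾱ) = 292.677 m^2.
Lp = Lw + 10 log₁₀(4/R) = 102.5 -18.64 = 83.9 dB.

83.9 dB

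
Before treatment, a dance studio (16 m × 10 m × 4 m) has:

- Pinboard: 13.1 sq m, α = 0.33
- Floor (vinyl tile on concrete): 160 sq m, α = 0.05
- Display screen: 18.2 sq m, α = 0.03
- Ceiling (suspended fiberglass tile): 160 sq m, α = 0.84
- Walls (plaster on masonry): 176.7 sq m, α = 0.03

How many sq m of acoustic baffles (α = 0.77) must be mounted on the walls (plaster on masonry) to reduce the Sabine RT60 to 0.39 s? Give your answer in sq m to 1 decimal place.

Total absorption A₁ = 13.1·0.33 + 160·0.05 + 18.2·0.03 + 160·0.84 + 176.7·0.03
  = 4.323 + 8.000 + 0.546 + 134.400 + 5.301 = 152.570 sq m sabins.
Required A₂ = 0.161·640/0.39 = 264.205 sabins.
Absorption to add: 264.205 − 152.570 = 111.635 sabins.
Each sq m of panel replacing the walls (plaster on masonry) adds (0.77 − 0.03) = 0.74 sabins.
Panel area = 111.635 / 0.74 = 150.9 sq m.

150.9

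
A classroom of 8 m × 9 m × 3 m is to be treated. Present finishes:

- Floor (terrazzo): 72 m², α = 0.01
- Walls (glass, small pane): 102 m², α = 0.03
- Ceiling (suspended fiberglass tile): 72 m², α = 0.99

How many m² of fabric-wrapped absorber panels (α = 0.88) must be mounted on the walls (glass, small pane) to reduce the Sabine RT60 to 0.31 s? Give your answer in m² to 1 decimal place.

Summing Sᵢαᵢ: 0.720 + 3.060 + 71.280 → A₁ = 75.060 sabins.
Required A₂ = 0.161·216/0.31 = 112.181 sabins.
ΔA needed = 112.181 − 75.060 = 37.121 sabins.
Each m² of panel replacing the walls (glass, small pane) adds (0.88 − 0.03) = 0.85 sabins.
Panel area = 37.121 / 0.85 = 43.7 m².

43.7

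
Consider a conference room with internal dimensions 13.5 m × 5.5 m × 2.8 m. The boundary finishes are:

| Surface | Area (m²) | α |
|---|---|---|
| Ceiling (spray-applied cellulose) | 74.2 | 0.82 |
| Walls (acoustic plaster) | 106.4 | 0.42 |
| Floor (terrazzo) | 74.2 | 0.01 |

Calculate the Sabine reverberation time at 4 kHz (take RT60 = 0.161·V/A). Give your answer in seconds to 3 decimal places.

0.315 seconds

Total absorption A = 74.2·0.82 + 106.4·0.42 + 74.2·0.01
  = 60.844 + 44.688 + 0.742 = 106.274 m² sabins.
Room volume: 207.9 m³.
Sabine: RT60 = 0.161 × 207.9 / 106.274 = 0.315 s.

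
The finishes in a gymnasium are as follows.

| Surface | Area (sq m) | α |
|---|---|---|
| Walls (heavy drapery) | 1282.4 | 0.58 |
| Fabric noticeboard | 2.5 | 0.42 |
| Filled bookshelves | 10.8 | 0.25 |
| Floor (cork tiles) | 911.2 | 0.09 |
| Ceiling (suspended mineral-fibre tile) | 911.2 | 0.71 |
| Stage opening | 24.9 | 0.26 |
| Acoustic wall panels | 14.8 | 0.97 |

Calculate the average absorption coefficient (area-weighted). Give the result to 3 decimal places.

0.474

S = Σ Sᵢ = 1282.4 + 2.5 + 10.8 + 911.2 + 911.2 + 24.9 + 14.8 = 3157.8 sq m.
Weighted sum Σ Sα = 1497.332.
ᾱ = 1497.332 / 3157.8 = 0.474.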